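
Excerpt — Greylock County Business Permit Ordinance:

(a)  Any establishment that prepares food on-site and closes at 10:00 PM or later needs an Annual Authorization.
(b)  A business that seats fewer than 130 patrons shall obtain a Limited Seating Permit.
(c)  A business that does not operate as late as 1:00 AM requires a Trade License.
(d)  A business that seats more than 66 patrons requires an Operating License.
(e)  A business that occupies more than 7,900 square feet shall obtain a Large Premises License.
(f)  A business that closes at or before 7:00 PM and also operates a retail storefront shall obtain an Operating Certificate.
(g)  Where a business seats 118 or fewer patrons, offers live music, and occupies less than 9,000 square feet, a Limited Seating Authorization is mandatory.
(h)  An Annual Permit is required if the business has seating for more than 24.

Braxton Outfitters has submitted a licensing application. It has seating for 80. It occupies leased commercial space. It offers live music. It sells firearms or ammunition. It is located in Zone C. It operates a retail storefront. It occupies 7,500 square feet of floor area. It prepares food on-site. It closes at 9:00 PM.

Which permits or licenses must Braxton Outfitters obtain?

(a) prepares food on-site; closes 9:00 PM, at/before 10:00 PM → Annual Authorization not required.
(b) seating 80 < 130 → Limited Seating Permit required.
(c) closes 9:00 PM, at/before 1:00 AM → Trade License required.
(d) seating 80 > 66 → Operating License required.
(e) floor area 7,500 square feet ≤ 7,900 square feet → Large Premises License not required.
(f) closes 9:00 PM, after 7:00 PM; operates a retail storefront → Operating Certificate not required.
(g) seating 80 ≤ 118; offers live music; floor area 7,500 square feet < 9,000 square feet → Limited Seating Authorization required.
(h) seating 80 > 24 → Annual Permit required.

Annual Permit, Limited Seating Authorization, Limited Seating Permit, Operating License, Trade License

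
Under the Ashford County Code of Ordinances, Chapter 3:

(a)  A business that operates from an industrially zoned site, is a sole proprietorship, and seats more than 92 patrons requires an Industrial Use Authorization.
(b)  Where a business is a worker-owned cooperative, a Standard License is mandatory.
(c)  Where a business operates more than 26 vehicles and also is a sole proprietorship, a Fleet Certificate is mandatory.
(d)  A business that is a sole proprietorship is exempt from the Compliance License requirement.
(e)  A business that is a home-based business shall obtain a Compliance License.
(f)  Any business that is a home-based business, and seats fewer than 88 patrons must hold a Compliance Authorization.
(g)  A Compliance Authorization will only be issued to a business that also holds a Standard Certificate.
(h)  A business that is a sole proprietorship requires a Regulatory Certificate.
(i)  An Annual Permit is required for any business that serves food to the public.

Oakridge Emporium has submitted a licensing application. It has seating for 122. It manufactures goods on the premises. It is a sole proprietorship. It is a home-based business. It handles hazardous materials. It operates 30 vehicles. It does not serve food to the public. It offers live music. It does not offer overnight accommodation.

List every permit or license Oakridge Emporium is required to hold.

(a) is a home-based business (not: operates from an industrially zoned site); is a sole proprietorship; seating 122 > 92 → Industrial Use Authorization not required.
(b) is a sole proprietorship (not: is a worker-owned cooperative) → Standard License not required.
(c) vehicles 30 > 26; is a sole proprietorship → Fleet Certificate required.
(d) is a sole proprietorship → exempt from Compliance License.
(e) is a home-based business → Compliance License required.
(f) is a home-based business; seating 122 ≥ 88 → Compliance Authorization not required.
(g) Compliance Authorization is not required → no effect.
(h) is a sole proprietorship → Regulatory Certificate required.
(i) does not serve food to the public → Annual Permit not required.

Fleet Certificate, Regulatory Certificate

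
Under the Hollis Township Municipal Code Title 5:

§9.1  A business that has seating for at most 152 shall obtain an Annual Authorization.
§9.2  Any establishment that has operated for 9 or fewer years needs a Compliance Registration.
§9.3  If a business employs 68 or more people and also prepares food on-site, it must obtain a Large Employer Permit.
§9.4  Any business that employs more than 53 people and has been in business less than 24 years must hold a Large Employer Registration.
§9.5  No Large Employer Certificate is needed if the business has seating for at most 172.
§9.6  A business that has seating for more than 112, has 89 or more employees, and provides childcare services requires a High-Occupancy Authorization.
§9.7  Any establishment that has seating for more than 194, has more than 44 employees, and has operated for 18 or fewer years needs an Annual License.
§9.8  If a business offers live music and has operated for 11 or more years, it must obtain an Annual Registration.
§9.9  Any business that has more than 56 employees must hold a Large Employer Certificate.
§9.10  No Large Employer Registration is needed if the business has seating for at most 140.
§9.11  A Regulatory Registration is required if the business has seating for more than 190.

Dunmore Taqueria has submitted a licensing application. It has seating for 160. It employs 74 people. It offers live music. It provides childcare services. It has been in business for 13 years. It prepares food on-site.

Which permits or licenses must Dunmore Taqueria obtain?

§9.1 seating 160 > 152 → Annual Authorization not required.
§9.2 years in business 13 > 9 → Compliance Registration not required.
§9.3 employees 74 ≥ 68; prepares food on-site → Large Employer Permit required.
§9.4 employees 74 > 53; years in business 13 < 24 → Large Employer Registration required.
§9.5 seating 160 ≤ 172 → exempt from Large Employer Certificate.
§9.6 seating 160 > 112; employees 74 < 89; provides childcare services → High-Occupancy Authorization not required.
§9.7 seating 160 ≤ 194; employees 74 > 44; years in business 13 ≤ 18 → Annual License not required.
§9.8 offers live music; years in business 13 ≥ 11 → Annual Registration required.
§9.9 employees 74 > 56 → Large Employer Certificate required.
§9.10 seating 160 > 140 → Large Employer Registration exemption does not apply.
§9.11 seating 160 ≤ 190 → Regulatory Registration not required.

Annual Registration, Large Employer Permit, Large Employer Registration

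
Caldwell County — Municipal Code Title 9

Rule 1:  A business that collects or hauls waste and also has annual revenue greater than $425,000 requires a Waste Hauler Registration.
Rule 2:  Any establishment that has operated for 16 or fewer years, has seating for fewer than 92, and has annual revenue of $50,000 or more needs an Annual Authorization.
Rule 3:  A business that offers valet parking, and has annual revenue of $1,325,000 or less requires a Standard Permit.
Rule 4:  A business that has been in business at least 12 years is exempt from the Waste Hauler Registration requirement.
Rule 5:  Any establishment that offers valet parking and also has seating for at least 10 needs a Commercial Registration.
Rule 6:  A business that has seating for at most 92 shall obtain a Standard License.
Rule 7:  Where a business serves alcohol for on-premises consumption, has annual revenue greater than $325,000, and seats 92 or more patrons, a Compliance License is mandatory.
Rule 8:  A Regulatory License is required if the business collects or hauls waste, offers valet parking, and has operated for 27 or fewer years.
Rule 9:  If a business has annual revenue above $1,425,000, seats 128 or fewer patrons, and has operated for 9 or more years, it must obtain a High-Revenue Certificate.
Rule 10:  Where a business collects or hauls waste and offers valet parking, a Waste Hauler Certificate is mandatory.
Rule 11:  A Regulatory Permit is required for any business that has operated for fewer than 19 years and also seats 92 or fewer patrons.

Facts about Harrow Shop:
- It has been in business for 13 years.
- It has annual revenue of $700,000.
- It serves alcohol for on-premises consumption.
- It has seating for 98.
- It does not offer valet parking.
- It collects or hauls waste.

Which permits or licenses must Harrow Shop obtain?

Rule 1: collects or hauls waste; revenue $700,000 > $425,000 → Waste Hauler Registration required.
Rule 2: years in business 13 ≤ 16; seating 98 ≥ 92; revenue $700,000 ≥ $50,000 → Annual Authorization not required.
Rule 3: does not offer valet parking; revenue $700,000 ≤ $1,325,000 → Standard Permit not required.
Rule 4: years in business 13 ≥ 12 → exempt from Waste Hauler Registration.
Rule 5: does not offer valet parking; seating 98 ≥ 10 → Commercial Registration not required.
Rule 6: seating 98 > 92 → Standard License not required.
Rule 7: serves alcohol for on-premises consumption; revenue $700,000 > $325,000; seating 98 ≥ 92 → Compliance License required.
Rule 8: collects or hauls waste; does not offer valet parking; years in business 13 ≤ 27 → Regulatory License not required.
Rule 9: revenue $700,000 ≤ $1,425,000; seating 98 ≤ 128; years in business 13 ≥ 9 → High-Revenue Certificate not required.
Rule 10: collects or hauls waste; does not offer valet parking → Waste Hauler Certificate not required.
Rule 11: years in business 13 < 19; seating 98 > 92 → Regulatory Permit not required.

Compliance License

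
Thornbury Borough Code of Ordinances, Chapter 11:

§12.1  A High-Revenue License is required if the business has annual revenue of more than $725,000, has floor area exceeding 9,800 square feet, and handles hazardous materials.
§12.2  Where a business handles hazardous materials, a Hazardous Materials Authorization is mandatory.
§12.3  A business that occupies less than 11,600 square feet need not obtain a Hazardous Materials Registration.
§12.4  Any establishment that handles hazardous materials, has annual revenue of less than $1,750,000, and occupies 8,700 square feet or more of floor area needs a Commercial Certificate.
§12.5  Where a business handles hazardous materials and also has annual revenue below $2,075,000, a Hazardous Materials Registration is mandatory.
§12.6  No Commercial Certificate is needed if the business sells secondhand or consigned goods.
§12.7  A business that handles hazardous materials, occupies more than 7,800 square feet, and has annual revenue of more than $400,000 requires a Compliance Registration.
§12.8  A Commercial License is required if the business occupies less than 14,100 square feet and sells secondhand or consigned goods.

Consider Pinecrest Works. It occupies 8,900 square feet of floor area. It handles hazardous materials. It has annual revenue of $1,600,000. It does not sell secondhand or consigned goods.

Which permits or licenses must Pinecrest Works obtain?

Commercial Certificate, Compliance Registration, Hazardous Materials Authorization

§12.1 revenue $1,600,000 > $725,000; floor area 8,900 square feet ≤ 9,800 square feet; handles hazardous materials → High-Revenue License not required.
§12.2 handles hazardous materials → Hazardous Materials Authorization required.
§12.3 floor area 8,900 square feet < 11,600 square feet → exempt from Hazardous Materials Registration.
§12.4 handles hazardous materials; revenue $1,600,000 < $1,750,000; floor area 8,900 square feet ≥ 8,700 square feet → Commercial Certificate required.
§12.5 handles hazardous materials; revenue $1,600,000 < $2,075,000 → Hazardous Materials Registration required.
§12.6 does not sell secondhand or consigned goods → Commercial Certificate exemption does not apply.
§12.7 handles hazardous materials; floor area 8,900 square feet > 7,800 square feet; revenue $1,600,000 > $400,000 → Compliance Registration required.
§12.8 floor area 8,900 square feet < 14,100 square feet; does not sell secondhand or consigned goods → Commercial License not required.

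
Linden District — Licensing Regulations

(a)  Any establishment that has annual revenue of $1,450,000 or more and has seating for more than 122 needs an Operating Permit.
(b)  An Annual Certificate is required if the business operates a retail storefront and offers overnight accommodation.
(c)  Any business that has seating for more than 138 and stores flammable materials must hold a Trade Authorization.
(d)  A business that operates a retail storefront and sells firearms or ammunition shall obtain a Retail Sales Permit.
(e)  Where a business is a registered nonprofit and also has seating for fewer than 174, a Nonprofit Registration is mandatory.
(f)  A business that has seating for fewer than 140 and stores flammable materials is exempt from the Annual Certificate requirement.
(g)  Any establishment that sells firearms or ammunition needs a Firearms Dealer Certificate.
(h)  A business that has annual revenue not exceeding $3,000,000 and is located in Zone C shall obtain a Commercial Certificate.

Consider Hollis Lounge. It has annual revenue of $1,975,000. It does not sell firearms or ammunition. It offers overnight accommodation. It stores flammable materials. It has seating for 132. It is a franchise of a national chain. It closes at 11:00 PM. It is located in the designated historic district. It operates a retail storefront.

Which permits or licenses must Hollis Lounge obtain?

(a) revenue $1,975,000 ≥ $1,450,000; seating 132 > 122 → Operating Permit required.
(b) operates a retail storefront; offers overnight accommodation → Annual Certificate required.
(c) seating 132 ≤ 138; stores flammable materials → Trade Authorization not required.
(d) operates a retail storefront; does not sell firearms or ammunition → Retail Sales Permit not required.
(e) is a franchise of a national chain (not: is a registered nonprofit); seating 132 < 174 → Nonprofit Registration not required.
(f) seating 132 < 140; stores flammable materials → exempt from Annual Certificate.
(g) does not sell firearms or ammunition → Firearms Dealer Certificate not required.
(h) revenue $1,975,000 ≤ $3,000,000; is located in the designated historic district (not: is located in Zone C) → Commercial Certificate not required.

Operating Permit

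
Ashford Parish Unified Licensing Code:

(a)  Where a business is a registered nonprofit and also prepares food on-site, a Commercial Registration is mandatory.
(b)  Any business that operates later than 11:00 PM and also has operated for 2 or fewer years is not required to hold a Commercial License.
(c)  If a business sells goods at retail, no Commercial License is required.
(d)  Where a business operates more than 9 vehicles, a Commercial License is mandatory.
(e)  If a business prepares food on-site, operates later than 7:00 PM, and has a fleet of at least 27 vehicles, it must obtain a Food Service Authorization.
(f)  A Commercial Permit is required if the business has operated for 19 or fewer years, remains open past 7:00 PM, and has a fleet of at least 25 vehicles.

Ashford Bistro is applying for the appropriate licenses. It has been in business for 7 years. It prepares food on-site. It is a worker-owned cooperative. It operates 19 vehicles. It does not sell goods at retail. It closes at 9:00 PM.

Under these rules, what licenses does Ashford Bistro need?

(a) is a worker-owned cooperative (not: is a registered nonprofit); prepares food on-site → Commercial Registration not required.
(b) closes 9:00 PM, at/before 11:00 PM; years in business 7 > 2 → Commercial License exemption does not apply.
(c) does not sell goods at retail → Commercial License exemption does not apply.
(d) vehicles 19 > 9 → Commercial License required.
(e) prepares food on-site; closes 9:00 PM, after 7:00 PM; vehicles 19 < 27 → Food Service Authorization not required.
(f) years in business 7 ≤ 19; closes 9:00 PM, after 7:00 PM; vehicles 19 < 25 → Commercial Permit not required.

Commercial License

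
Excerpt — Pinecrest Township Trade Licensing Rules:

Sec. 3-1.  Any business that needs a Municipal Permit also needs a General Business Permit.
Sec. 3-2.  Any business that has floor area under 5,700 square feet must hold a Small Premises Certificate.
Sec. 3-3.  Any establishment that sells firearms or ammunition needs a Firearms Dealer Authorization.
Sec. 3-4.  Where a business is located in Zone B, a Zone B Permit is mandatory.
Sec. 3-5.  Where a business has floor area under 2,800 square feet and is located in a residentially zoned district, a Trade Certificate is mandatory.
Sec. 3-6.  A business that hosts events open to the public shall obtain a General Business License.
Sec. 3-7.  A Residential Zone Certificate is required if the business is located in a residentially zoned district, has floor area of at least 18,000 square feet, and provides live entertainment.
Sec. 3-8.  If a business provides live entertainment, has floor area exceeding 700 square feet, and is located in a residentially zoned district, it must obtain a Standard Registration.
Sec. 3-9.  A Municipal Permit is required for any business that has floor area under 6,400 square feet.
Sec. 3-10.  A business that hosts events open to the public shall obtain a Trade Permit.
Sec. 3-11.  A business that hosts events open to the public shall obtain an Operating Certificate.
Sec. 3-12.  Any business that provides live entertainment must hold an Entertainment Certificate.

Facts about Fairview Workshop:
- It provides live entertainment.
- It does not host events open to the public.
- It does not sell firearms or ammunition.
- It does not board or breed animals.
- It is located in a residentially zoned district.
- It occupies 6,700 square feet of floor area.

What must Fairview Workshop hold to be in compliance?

Sec. 3-1. Municipal Permit is not required → no effect.
Sec. 3-2. floor area 6,700 square feet ≥ 5,700 square feet → Small Premises Certificate not required.
Sec. 3-3. does not sell firearms or ammunition → Firearms Dealer Authorization not required.
Sec. 3-4. is located in a residentially zoned district (not: is located in Zone B) → Zone B Permit not required.
Sec. 3-5. floor area 6,700 square feet ≥ 2,800 square feet; is located in a residentially zoned district → Trade Certificate not required.
Sec. 3-6. does not host events open to the public → General Business License not required.
Sec. 3-7. is located in a residentially zoned district; floor area 6,700 square feet < 18,000 square feet; provides live entertainment → Residential Zone Certificate not required.
Sec. 3-8. provides live entertainment; floor area 6,700 square feet > 700 square feet; is located in a residentially zoned district → Standard Registration required.
Sec. 3-9. floor area 6,700 square feet ≥ 6,400 square feet → Municipal Permit not required.
Sec. 3-10. does not host events open to the public → Trade Permit not required.
Sec. 3-11. does not host events open to the public → Operating Certificate not required.
Sec. 3-12. provides live entertainment → Entertainment Certificate required.

Entertainment Certificate, Standard Registration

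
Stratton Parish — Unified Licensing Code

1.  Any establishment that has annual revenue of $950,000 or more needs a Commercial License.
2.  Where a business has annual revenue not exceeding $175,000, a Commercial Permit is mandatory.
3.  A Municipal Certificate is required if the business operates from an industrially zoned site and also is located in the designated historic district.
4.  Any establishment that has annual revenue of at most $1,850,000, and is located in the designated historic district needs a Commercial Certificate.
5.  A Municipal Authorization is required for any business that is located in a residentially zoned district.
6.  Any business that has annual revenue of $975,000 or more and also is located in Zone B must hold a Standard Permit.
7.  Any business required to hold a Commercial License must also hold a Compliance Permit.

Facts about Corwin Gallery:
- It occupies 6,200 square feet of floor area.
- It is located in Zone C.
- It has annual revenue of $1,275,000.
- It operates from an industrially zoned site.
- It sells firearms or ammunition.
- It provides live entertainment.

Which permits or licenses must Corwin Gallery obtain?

Commercial License, Compliance Permit

1. revenue $1,275,000 ≥ $950,000 → Commercial License required.
2. revenue $1,275,000 > $175,000 → Commercial Permit not required.
3. operates from an industrially zoned site; is located in Zone C (not: is located in the designated historic district) → Municipal Certificate not required.
4. revenue $1,275,000 ≤ $1,850,000; is located in Zone C (not: is located in the designated historic district) → Commercial Certificate not required.
5. is located in Zone C (not: is located in a residentially zoned district) → Municipal Authorization not required.
6. revenue $1,275,000 ≥ $975,000; is located in Zone C (not: is located in Zone B) → Standard Permit not required.
7. Commercial License is required → Compliance Permit also required.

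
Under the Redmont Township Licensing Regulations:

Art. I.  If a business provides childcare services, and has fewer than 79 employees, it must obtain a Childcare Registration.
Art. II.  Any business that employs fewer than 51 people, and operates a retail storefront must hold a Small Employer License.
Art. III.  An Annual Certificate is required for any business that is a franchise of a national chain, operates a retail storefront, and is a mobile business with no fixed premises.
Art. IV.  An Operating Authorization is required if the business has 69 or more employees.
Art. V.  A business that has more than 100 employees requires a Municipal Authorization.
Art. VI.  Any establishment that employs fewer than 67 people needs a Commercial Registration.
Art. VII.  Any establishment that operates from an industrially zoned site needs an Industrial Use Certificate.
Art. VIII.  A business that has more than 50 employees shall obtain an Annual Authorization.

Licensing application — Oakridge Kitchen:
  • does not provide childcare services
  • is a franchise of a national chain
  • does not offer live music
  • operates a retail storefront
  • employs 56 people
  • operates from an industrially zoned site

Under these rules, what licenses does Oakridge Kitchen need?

Annual Authorization, Commercial Registration, Industrial Use Certificate

Art. I. does not provide childcare services; employees 56 < 79 → Childcare Registration not required.
Art. II. employees 56 ≥ 51; operates a retail storefront → Small Employer License not required.
Art. III. is a franchise of a national chain; operates a retail storefront; operates from an industrially zoned site (not: is a mobile business with no fixed premises) → Annual Certificate not required.
Art. IV. employees 56 < 69 → Operating Authorization not required.
Art. V. employees 56 ≤ 100 → Municipal Authorization not required.
Art. VI. employees 56 < 67 → Commercial Registration required.
Art. VII. operates from an industrially zoned site → Industrial Use Certificate required.
Art. VIII. employees 56 > 50 → Annual Authorization required.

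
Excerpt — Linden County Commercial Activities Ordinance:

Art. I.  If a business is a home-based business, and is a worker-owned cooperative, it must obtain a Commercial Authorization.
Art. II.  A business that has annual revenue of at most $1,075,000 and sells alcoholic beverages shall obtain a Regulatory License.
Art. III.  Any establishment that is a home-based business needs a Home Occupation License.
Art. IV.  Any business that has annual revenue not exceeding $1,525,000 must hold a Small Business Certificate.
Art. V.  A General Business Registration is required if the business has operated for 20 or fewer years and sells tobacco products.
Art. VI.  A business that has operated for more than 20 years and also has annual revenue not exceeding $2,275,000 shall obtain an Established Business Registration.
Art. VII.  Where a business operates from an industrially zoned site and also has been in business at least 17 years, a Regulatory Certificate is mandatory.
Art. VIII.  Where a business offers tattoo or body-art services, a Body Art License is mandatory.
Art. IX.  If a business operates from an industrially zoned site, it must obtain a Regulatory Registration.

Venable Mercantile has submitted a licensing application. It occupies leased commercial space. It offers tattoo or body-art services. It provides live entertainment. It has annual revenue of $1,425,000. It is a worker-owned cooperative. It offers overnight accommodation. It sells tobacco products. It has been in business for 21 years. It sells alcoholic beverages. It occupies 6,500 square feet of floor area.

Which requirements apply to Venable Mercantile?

Body Art License, Established Business Registration, Small Business Certificate

Art. I. occupies leased commercial space (not: is a home-based business); is a worker-owned cooperative → Commercial Authorization not required.
Art. II. revenue $1,425,000 > $1,075,000; sells alcoholic beverages → Regulatory License not required.
Art. III. occupies leased commercial space (not: is a home-based business) → Home Occupation License not required.
Art. IV. revenue $1,425,000 ≤ $1,525,000 → Small Business Certificate required.
Art. V. years in business 21 > 20; sells tobacco products → General Business Registration not required.
Art. VI. years in business 21 > 20; revenue $1,425,000 ≤ $2,275,000 → Established Business Registration required.
Art. VII. occupies leased commercial space (not: operates from an industrially zoned site); years in business 21 ≥ 17 → Regulatory Certificate not required.
Art. VIII. offers tattoo or body-art services → Body Art License required.
Art. IX. occupies leased commercial space (not: operates from an industrially zoned site) → Regulatory Registration not required.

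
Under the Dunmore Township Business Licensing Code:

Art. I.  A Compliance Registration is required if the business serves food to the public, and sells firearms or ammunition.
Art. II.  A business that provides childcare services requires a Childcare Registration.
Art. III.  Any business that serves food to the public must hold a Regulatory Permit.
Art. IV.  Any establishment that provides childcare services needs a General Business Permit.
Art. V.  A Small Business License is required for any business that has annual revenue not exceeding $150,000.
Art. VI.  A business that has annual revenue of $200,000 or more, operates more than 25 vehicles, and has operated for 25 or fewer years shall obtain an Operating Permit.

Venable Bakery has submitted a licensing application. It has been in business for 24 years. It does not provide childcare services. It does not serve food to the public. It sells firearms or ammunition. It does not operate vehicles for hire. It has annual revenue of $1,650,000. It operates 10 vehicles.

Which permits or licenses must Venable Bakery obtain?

None

Art. I. does not serve food to the public; sells firearms or ammunition → Compliance Registration not required.
Art. II. does not provide childcare services → Childcare Registration not required.
Art. III. does not serve food to the public → Regulatory Permit not required.
Art. IV. does not provide childcare services → General Business Permit not required.
Art. V. revenue $1,650,000 > $150,000 → Small Business License not required.
Art. VI. revenue $1,650,000 ≥ $200,000; vehicles 10 ≤ 25; years in business 24 ≤ 25 → Operating Permit not required.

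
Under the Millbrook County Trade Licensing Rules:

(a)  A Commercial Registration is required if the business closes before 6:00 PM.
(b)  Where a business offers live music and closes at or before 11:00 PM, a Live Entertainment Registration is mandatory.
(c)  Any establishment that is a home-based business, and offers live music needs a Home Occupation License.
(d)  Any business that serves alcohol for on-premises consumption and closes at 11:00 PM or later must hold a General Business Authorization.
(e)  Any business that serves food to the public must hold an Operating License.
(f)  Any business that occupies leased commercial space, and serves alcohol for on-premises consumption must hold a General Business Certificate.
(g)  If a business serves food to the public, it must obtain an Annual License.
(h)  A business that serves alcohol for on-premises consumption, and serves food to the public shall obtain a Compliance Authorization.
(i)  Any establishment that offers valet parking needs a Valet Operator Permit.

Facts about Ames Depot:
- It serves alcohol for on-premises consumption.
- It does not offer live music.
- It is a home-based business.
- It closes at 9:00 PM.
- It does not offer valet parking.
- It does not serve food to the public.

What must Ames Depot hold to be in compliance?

(a) closes 9:00 PM, after 6:00 PM → Commercial Registration not required.
(b) does not offer live music; closes 9:00 PM, at/before 11:00 PM → Live Entertainment Registration not required.
(c) is a home-based business; does not offer live music → Home Occupation License not required.
(d) serves alcohol for on-premises consumption; closes 9:00 PM, at/before 11:00 PM → General Business Authorization not required.
(e) does not serve food to the public → Operating License not required.
(f) is a home-based business (not: occupies leased commercial space); serves alcohol for on-premises consumption → General Business Certificate not required.
(g) does not serve food to the public → Annual License not required.
(h) serves alcohol for on-premises consumption; does not serve food to the public → Compliance Authorization not required.
(i) does not offer valet parking → Valet Operator Permit not required.

None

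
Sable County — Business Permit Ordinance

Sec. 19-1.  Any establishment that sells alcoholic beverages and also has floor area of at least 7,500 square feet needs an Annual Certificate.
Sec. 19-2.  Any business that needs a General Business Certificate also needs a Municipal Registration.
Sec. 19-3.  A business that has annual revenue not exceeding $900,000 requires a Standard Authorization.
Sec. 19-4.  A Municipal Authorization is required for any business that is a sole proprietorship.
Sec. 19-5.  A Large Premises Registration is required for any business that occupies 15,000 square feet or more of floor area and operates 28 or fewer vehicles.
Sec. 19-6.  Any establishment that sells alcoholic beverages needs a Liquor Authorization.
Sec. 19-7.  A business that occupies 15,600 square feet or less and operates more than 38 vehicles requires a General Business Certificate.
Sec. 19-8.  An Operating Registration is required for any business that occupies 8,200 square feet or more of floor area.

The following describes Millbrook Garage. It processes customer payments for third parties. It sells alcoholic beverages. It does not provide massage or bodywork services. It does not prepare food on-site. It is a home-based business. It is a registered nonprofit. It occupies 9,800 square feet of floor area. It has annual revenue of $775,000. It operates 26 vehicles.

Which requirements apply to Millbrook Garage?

Annual Certificate, Liquor Authorization, Operating Registration, Standard Authorization

Sec. 19-1. sells alcoholic beverages; floor area 9,800 square feet ≥ 7,500 square feet → Annual Certificate required.
Sec. 19-2. General Business Certificate is not required → no effect.
Sec. 19-3. revenue $775,000 ≤ $900,000 → Standard Authorization required.
Sec. 19-4. is a registered nonprofit (not: is a sole proprietorship) → Municipal Authorization not required.
Sec. 19-5. floor area 9,800 square feet < 15,000 square feet; vehicles 26 ≤ 28 → Large Premises Registration not required.
Sec. 19-6. sells alcoholic beverages → Liquor Authorization required.
Sec. 19-7. floor area 9,800 square feet ≤ 15,600 square feet; vehicles 26 ≤ 38 → General Business Certificate not required.
Sec. 19-8. floor area 9,800 square feet ≥ 8,200 square feet → Operating Registration required.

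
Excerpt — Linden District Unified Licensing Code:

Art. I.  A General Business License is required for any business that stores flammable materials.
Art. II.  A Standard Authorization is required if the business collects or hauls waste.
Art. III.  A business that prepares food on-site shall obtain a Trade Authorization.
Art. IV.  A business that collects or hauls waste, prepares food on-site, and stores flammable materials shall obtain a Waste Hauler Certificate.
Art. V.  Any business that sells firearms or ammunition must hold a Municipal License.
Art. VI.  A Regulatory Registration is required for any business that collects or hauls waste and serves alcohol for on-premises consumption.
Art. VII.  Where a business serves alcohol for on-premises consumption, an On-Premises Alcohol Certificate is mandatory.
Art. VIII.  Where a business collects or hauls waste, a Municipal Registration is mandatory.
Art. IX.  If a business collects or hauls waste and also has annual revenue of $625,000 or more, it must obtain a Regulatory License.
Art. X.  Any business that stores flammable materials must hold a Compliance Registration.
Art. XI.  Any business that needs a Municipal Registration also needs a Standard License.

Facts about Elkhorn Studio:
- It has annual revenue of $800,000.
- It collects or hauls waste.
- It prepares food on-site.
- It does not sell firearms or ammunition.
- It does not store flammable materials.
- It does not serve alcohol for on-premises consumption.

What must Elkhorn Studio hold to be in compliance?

Municipal Registration, Regulatory License, Standard Authorization, Standard License, Trade Authorization

Art. I. does not store flammable materials → General Business License not required.
Art. II. collects or hauls waste → Standard Authorization required.
Art. III. prepares food on-site → Trade Authorization required.
Art. IV. collects or hauls waste; prepares food on-site; does not store flammable materials → Waste Hauler Certificate not required.
Art. V. does not sell firearms or ammunition → Municipal License not required.
Art. VI. collects or hauls waste; does not serve alcohol for on-premises consumption → Regulatory Registration not required.
Art. VII. does not serve alcohol for on-premises consumption → On-Premises Alcohol Certificate not required.
Art. VIII. collects or hauls waste → Municipal Registration required.
Art. IX. collects or hauls waste; revenue $800,000 ≥ $625,000 → Regulatory License required.
Art. X. does not store flammable materials → Compliance Registration not required.
Art. XI. Municipal Registration is required → Standard License also required.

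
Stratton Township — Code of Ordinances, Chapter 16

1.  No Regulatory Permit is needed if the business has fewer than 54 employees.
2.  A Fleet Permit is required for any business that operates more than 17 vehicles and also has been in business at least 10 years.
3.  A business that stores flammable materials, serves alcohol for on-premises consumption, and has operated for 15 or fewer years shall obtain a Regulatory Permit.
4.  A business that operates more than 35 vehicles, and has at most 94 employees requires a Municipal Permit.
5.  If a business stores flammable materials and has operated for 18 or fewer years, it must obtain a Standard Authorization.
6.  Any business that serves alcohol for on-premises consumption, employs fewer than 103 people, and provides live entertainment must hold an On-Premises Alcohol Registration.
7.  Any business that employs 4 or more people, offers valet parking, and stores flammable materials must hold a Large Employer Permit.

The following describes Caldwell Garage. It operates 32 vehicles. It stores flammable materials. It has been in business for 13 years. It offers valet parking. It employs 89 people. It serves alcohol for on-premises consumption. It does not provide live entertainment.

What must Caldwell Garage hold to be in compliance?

Fleet Permit, Large Employer Permit, Regulatory Permit, Standard Authorization

1. employees 89 ≥ 54 → Regulatory Permit exemption does not apply.
2. vehicles 32 > 17; years in business 13 ≥ 10 → Fleet Permit required.
3. stores flammable materials; serves alcohol for on-premises consumption; years in business 13 ≤ 15 → Regulatory Permit required.
4. vehicles 32 ≤ 35; employees 89 ≤ 94 → Municipal Permit not required.
5. stores flammable materials; years in business 13 ≤ 18 → Standard Authorization required.
6. serves alcohol for on-premises consumption; employees 89 < 103; does not provide live entertainment → On-Premises Alcohol Registration not required.
7. employees 89 ≥ 4; offers valet parking; stores flammable materials → Large Employer Permit required.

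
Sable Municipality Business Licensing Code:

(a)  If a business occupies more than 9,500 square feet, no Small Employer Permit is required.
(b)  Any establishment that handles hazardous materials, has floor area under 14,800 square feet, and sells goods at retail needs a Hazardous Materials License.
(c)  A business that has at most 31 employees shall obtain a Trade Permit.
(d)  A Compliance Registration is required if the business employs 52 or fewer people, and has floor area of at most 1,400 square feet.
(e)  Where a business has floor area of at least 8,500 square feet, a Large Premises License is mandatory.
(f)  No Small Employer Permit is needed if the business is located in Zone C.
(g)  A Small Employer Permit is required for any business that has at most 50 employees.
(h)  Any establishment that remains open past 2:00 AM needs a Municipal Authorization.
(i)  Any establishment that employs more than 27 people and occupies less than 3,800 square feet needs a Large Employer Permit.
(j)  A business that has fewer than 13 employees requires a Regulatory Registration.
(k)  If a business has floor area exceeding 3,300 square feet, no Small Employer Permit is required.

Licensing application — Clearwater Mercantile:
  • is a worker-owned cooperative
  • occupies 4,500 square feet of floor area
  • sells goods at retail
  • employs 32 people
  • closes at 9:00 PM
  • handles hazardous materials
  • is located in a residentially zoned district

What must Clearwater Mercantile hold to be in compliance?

(a) floor area 4,500 square feet ≤ 9,500 square feet → Small Employer Permit exemption does not apply.
(b) handles hazardous materials; floor area 4,500 square feet < 14,800 square feet; sells goods at retail → Hazardous Materials License required.
(c) employees 32 > 31 → Trade Permit not required.
(d) employees 32 ≤ 52; floor area 4,500 square feet > 1,400 square feet → Compliance Registration not required.
(e) floor area 4,500 square feet < 8,500 square feet → Large Premises License not required.
(f) is located in a residentially zoned district (not: is located in Zone C) → Small Employer Permit exemption does not apply.
(g) employees 32 ≤ 50 → Small Employer Permit required.
(h) closes 9:00 PM, at/before 2:00 AM → Municipal Authorization not required.
(i) employees 32 > 27; floor area 4,500 square feet ≥ 3,800 square feet → Large Employer Permit not required.
(j) employees 32 ≥ 13 → Regulatory Registration not required.
(k) floor area 4,500 square feet > 3,300 square feet → exempt from Small Employer Permit.

Hazardous Materials License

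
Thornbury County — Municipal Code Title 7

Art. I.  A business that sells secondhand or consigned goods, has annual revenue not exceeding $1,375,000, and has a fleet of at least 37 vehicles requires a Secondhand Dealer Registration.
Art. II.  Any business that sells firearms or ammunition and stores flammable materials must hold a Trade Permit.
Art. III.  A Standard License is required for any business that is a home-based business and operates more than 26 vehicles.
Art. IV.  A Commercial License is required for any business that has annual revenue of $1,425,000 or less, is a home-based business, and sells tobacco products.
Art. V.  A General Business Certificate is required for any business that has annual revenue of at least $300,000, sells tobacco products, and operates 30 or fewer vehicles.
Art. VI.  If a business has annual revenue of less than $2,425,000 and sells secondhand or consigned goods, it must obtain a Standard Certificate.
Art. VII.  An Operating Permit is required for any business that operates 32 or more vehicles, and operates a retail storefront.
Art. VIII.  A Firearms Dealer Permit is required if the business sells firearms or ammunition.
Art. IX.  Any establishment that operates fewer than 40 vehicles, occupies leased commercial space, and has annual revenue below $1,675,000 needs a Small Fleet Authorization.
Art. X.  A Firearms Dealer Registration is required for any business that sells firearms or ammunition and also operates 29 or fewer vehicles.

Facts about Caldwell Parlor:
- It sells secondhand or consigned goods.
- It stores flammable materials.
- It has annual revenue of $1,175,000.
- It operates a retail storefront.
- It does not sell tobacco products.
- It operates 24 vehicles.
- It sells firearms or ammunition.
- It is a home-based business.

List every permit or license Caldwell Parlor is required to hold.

Firearms Dealer Permit, Firearms Dealer Registration, Standard Certificate, Trade Permit

Art. I. sells secondhand or consigned goods; revenue $1,175,000 ≤ $1,375,000; vehicles 24 < 37 → Secondhand Dealer Registration not required.
Art. II. sells firearms or ammunition; stores flammable materials → Trade Permit required.
Art. III. is a home-based business; vehicles 24 ≤ 26 → Standard License not required.
Art. IV. revenue $1,175,000 ≤ $1,425,000; is a home-based business; does not sell tobacco products → Commercial License not required.
Art. V. revenue $1,175,000 ≥ $300,000; does not sell tobacco products; vehicles 24 ≤ 30 → General Business Certificate not required.
Art. VI. revenue $1,175,000 < $2,425,000; sells secondhand or consigned goods → Standard Certificate required.
Art. VII. vehicles 24 < 32; operates a retail storefront → Operating Permit not required.
Art. VIII. sells firearms or ammunition → Firearms Dealer Permit required.
Art. IX. vehicles 24 < 40; is a home-based business (not: occupies leased commercial space); revenue $1,175,000 < $1,675,000 → Small Fleet Authorization not required.
Art. X. sells firearms or ammunition; vehicles 24 ≤ 29 → Firearms Dealer Registration required.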